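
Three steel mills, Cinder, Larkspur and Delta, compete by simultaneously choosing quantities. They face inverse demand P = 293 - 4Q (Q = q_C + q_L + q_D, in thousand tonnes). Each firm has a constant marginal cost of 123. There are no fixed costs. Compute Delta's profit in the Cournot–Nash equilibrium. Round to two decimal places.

451.56

Each firm earns π_i = (293 - 4Q)q_i - 123q_i.
Setting ∂π_i/∂q_i = 0 with rivals' quantities fixed: 170 - 8q_i - 4·Σ_{j≠i} q_j = 0.
With identical firms every q_j equals q_i, so Σ_{j≠i} q_j = 2q_i and 170 = 16q_i, giving q_i = 85/8.
Price P = 293 - 4·(255/8) = 331/2.
Delta's profit: (331/2 - 123)·(85/8) = 451.5625.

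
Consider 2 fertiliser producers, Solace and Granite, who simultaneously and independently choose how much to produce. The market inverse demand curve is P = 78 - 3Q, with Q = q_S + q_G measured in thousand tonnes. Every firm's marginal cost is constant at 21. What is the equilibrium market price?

A representative firm's profit is π_i = q_i(78 - 3Q) - 21q_i.
Setting ∂π_i/∂q_i = 0 with rivals' quantities fixed: 57 - 6q_i - 3q_j = 0.
By symmetry each firm produces the same amount; substituting q_j = q_i yields q_i = 57/9 = 19/3.
Total output Q = 38/3, so price P = 78 - 3·(38/3) = 40.

40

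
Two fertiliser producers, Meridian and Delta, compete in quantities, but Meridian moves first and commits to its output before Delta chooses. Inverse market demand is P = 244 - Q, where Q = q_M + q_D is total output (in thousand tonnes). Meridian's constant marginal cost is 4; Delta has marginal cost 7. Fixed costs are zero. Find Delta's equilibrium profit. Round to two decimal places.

3335.06

The follower Delta best-responds to any q_M: π_D = (244 - Q)q_D - 7q_D.
Follower FOC: 237 - q_M - 2q_D = 0, so q_D(q_M) = (237 - q_M)/2.
Meridian substitutes q_D(q_M) into its own profit: π_M = q_M(244 - q_M - (237 - q_M)/2) - 4q_M = (251/2 - (1/2)q_M)q_M - 4q_M.
The leader's first-order condition 243/2 - q_M = 0 yields q_M = 243/2.
Then q_D = (237 - 243/2)/2 = 231/4.
Price P = 244 - 717/4 = 259/4.
Delta's profit: (259/4 - 7)·(231/4) = 3335.0625.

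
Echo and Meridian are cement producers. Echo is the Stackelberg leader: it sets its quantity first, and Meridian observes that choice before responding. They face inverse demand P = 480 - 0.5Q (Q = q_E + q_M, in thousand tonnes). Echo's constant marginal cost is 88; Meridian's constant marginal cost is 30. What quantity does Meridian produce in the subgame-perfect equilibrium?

283

Solve by backward induction. Given q_E, the follower Meridian maximises π_M = (480 - (1/2)q_E - (1/2)q_M)q_M - 30q_M.
∂π_M/∂q_M = 450 - (1/2)q_E - q_M = 0 gives the reaction function q_M = (450 - (1/2)q_E).
The leader anticipates this reaction. Substituting into P = 480 - 0.5Q gives P = 255 - (1/4)q_E, so π_E = (255 - (1/4)q_E)q_E - 88q_E.
Leader FOC: 167 - (1/2)q_E = 0, so q_E = 334.
Then q_M = (450 - (1/2)·334) = 283.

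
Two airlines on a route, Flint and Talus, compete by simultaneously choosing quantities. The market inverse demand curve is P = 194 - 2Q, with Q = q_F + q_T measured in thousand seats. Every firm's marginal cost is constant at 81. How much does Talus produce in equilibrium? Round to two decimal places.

18.83

A representative firm's profit is π_i = q_i(194 - 2Q) - 81q_i.
Setting ∂π_i/∂q_i = 0 with rivals' quantities fixed: 113 - 4q_i - 2q_j = 0.
By symmetry each firm produces the same amount; substituting q_j = q_i yields q_i = 113/6.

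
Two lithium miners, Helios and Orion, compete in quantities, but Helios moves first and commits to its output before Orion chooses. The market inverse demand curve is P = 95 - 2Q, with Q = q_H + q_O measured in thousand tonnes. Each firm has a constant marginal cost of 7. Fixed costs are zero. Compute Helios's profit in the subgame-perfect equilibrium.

The follower Orion best-responds to any q_H: π_O = (95 - 2Q)q_O - 7q_O.
Setting the follower's marginal profit to zero, 88 - 2q_H - 4q_O = 0, i.e. q_O = (88 - 2q_H)/4.
Helios substitutes q_O(q_H) into its own profit: π_H = q_H(95 - 2q_H - (88 - 2q_H)/2) - 7q_H = (51 - q_H)q_H - 7q_H.
Leader FOC: 44 - 2q_H = 0, so q_H = 22.
Then q_O = (88 - 2·22)/4 = 11.
Price P = 95 - 2·33 = 29.
Helios's profit: (29 - 7)·22 = 484.

484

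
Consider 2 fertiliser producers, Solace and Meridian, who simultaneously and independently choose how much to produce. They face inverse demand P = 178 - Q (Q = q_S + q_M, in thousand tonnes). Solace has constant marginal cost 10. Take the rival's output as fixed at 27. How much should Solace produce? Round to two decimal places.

With the rival's output fixed at 27, Solace's profit is π_S = (178 - 27 - q_S)q_S - (10q_S) = (151 - q_S)q_S - (10q_S).
∂π_S/∂q_S = 141 - 2q_S = 0, so q_S = 141/2.

70.50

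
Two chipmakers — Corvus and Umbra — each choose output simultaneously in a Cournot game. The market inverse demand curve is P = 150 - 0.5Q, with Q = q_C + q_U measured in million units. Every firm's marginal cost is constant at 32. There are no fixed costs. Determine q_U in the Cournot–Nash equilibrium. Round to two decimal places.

78.67

Each firm earns π_i = (150 - 0.5Q)q_i - 32q_i.
First-order condition (treating rivals' output as given): 118 - q_i - (1/2)q_j = 0.
With identical firms every q_j equals q_i, so q_j = q_i and 118 = (3/2)q_i, giving q_i = 236/3.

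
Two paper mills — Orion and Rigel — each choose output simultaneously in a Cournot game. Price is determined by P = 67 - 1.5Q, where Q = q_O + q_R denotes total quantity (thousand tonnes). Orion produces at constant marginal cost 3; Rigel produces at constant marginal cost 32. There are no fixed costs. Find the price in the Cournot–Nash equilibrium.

34

Orion's profit: π_O = (67 - 1.5Q)q_O - (3q_O). Setting ∂π_O/∂q_O = 0: 64 - 3q_O - (3/2)(q_R) = 0.
Rigel's first-order condition: 35 - 3q_R - (3/2)(q_O) = 0.
So q_O = (64 - (3/2)q_R)/3 and q_R = (35 - (3/2)q_O)/3.
Substituting one into the other gives q_O = 62/3 and q_R = 4/3.
Total output Q = 22, so price P = 67 - (3/2)·22 = 34.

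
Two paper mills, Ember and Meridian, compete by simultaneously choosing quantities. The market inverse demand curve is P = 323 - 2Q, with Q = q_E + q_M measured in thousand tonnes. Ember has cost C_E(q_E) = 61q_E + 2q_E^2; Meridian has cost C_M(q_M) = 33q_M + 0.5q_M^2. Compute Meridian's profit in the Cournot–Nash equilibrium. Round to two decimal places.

Ember's profit: π_E = (323 - 2Q)q_E - (61q_E + 2q_E²). Setting ∂π_E/∂q_E = 0: 262 - 8q_E - 2(q_M) = 0.
Meridian's profit: π_M = (323 - 2Q)q_M - (33q_M + (1/2)q_M²). Setting ∂π_M/∂q_M = 0: 290 - 5q_M - 2(q_E) = 0.
So q_E = (262 - 2q_M)/8 and q_M = (290 - 2q_E)/5.
Substituting one into the other gives q_E = 365/18 and q_M = 449/9.
Price P = 323 - 2·(421/6) = 548/3.
Meridian's profit: (548/3)·(449/9) - 33·(449/9) - (1/2)(449/9)² = 6222.2531.

6222.25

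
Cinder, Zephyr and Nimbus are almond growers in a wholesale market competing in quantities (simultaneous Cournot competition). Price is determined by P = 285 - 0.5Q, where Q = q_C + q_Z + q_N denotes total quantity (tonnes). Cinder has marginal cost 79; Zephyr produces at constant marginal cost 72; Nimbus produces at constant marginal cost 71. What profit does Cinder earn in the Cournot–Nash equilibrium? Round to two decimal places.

4560.13

Cinder's profit: π_C = (285 - 0.5Q)q_C - (79q_C). Setting ∂π_C/∂q_C = 0: 206 - q_C - (1/2)(q_Z + q_N) = 0.
Zephyr's first-order condition: 213 - q_Z - (1/2)(q_C + q_N) = 0.
Nimbus's profit: π_N = (285 - 0.5Q)q_N - (71q_N). Setting ∂π_N/∂q_N = 0: 214 - q_N - (1/2)(q_C + q_Z) = 0.
Summing all 3 equations gives 633 − 2Q = 0, hence Q = 633/2.
Back-substituting: q_C = (206 − 633/4)/(1/2) = 191/2, q_Z = (213 − 633/4)/(1/2) = 219/2, q_N = (214 − 633/4)/(1/2) = 223/2.
Price P = 285 - (1/2)·(633/2) = 507/4.
Cinder's profit: (507/4 - 79)·(191/2) = 4560.1250.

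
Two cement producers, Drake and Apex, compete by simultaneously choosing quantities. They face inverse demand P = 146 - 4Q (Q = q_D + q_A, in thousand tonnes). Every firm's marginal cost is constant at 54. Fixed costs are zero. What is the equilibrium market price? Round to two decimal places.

Each firm earns π_i = (146 - 4Q)q_i - 54q_i.
First-order condition (treating rivals' output as given): 92 - 8q_i - 4q_j = 0.
By symmetry each firm produces the same amount; substituting q_j = q_i yields q_i = 92/12 = 23/3.
Total output Q = 46/3, so price P = 146 - 4·(46/3) = 254/3.

84.67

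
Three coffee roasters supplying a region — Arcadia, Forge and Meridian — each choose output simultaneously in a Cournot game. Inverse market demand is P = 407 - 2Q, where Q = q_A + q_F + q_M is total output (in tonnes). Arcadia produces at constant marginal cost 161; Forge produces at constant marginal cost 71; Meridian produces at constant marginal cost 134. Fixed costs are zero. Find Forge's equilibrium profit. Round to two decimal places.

7472.53

Arcadia's profit: π_A = (407 - 2Q)q_A - (161q_A). Setting ∂π_A/∂q_A = 0: 246 - 4q_A - 2(q_F + q_M) = 0.
Forge's first-order condition: 336 - 4q_F - 2(q_A + q_M) = 0.
Meridian's first-order condition: 273 - 4q_M - 2(q_A + q_F) = 0.
Adding the 3 first-order conditions: 855 − 8Q = 0, so Q = 855/8.
Back-substituting: q_A = (246 − 855/4)/2 = 129/8, q_F = (336 − 855/4)/2 = 489/8, q_M = (273 − 855/4)/2 = 237/8.
Price P = 407 - 2·(855/8) = 773/4.
Forge's profit: (773/4 - 71)·(489/8) = 7472.5313.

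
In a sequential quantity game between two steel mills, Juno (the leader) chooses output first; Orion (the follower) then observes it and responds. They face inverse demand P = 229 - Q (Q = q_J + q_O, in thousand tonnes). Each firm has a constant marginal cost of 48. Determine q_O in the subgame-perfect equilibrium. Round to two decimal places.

Solve by backward induction. Given q_J, the follower Orion maximises π_O = (229 - q_J - q_O)q_O - 48q_O.
Setting the follower's marginal profit to zero, 181 - q_J - 2q_O = 0, i.e. q_O = (181 - q_J)/2.
The leader anticipates this reaction. Substituting into P = 229 - Q gives P = 277/2 - (1/2)q_J, so π_J = (277/2 - (1/2)q_J)q_J - 48q_J.
Maximising: ∂π_J/∂q_J = 181/2 - q_J = 0, giving q_J = 181/2.
Then q_O = (181 - 181/2)/2 = 181/4.

45.25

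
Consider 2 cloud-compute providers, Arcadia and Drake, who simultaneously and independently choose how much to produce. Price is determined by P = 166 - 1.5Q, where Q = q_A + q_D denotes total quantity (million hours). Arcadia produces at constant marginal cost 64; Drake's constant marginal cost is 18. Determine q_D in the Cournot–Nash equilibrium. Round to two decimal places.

43.11

Arcadia's profit: π_A = (166 - 1.5Q)q_A - (64q_A). Setting ∂π_A/∂q_A = 0: 102 - 3q_A - (3/2)(q_D) = 0.
Drake's first-order condition: 148 - 3q_D - (3/2)(q_A) = 0.
So q_A = (102 - (3/2)q_D)/3 and q_D = (148 - (3/2)q_A)/3.
Solving the pair: q_A = 112/9, q_D = 388/9.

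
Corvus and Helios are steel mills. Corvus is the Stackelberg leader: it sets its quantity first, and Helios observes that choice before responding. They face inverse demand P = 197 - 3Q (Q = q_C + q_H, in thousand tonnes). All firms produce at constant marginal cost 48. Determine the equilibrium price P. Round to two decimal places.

85.25

Solve by backward induction. Given q_C, the follower Helios maximises π_H = (197 - 3q_C - 3q_H)q_H - 48q_H.
Setting the follower's marginal profit to zero, 149 - 3q_C - 6q_H = 0, i.e. q_H = (149 - 3q_C)/6.
The leader anticipates this reaction. Substituting into P = 197 - 3Q gives P = 245/2 - (3/2)q_C, so π_C = (245/2 - (3/2)q_C)q_C - 48q_C.
The leader's first-order condition 149/2 - 3q_C = 0 yields q_C = 149/6.
Then q_H = (149 - 3·(149/6))/6 = 149/12.
Total output Q = 149/4, so price P = 197 - 3·(149/4) = 341/4.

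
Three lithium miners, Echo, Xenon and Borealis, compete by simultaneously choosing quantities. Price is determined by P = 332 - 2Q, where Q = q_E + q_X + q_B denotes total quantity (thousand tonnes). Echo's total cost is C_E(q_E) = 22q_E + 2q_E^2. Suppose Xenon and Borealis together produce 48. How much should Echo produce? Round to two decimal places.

26.75

With rivals' combined output fixed at 48, Echo's profit is π_E = (332 - 2·48 - 2q_E)q_E - (22q_E + 2q_E²) = (236 - 2q_E)q_E - (22q_E + 2q_E²).
∂π_E/∂q_E = 214 - 8q_E = 0, so q_E = 107/4.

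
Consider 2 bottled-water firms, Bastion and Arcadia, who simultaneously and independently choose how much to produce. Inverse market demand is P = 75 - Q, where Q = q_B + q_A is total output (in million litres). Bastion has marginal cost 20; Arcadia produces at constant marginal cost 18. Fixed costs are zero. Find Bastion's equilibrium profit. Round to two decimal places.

312.11

Bastion's profit: π_B = (75 - Q)q_B - (20q_B). Setting ∂π_B/∂q_B = 0: 55 - 2q_B - (q_A) = 0.
Arcadia's profit: π_A = (75 - Q)q_A - (18q_A). Setting ∂π_A/∂q_A = 0: 57 - 2q_A - (q_B) = 0.
Rearranging gives the reaction functions q_B = (55 - q_A)/2 and q_A = (57 - q_B)/2.
Substituting one into the other gives q_B = 53/3 and q_A = 59/3.
Price P = 75 - 112/3 = 113/3.
Bastion's profit: (113/3 - 20)·(53/3) = 312.1111.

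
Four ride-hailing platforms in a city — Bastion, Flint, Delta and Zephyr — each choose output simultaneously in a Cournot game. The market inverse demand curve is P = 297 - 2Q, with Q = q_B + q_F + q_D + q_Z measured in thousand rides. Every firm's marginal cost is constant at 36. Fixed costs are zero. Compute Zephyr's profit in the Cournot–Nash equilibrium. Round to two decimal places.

1362.42

A representative firm's profit is π_i = q_i(297 - 2Q) - 36q_i.
Setting ∂π_i/∂q_i = 0 with rivals' quantities fixed: 261 - 4q_i - 2·Σ_{j≠i} q_j = 0.
By symmetry each firm produces the same amount; substituting Σ_{j≠i} q_j = 3q_i yields q_i = 261/10.
Price P = 297 - 2·(522/5) = 441/5.
Zephyr's profit: (441/5 - 36)·(261/10) = 1362.4200.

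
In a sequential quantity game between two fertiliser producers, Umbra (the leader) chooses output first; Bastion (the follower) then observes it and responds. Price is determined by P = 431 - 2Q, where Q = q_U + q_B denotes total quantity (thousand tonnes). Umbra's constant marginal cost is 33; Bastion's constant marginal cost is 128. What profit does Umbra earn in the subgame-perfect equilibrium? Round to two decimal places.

The follower Bastion best-responds to any q_U: π_B = (431 - 2Q)q_B - 128q_B.
Follower FOC: 303 - 2q_U - 4q_B = 0, so q_B(q_U) = (303 - 2q_U)/4.
Umbra substitutes q_B(q_U) into its own profit: π_U = q_U(431 - 2q_U - (303 - 2q_U)/2) - 33q_U = (559/2 - q_U)q_U - 33q_U.
Leader FOC: 493/2 - 2q_U = 0, so q_U = 493/4.
Then q_B = (303 - 2·(493/4))/4 = 113/8.
Price P = 431 - 2·(1099/8) = 625/4.
Umbra's profit: (625/4 - 33)·(493/4) = 15190.5625.

15190.56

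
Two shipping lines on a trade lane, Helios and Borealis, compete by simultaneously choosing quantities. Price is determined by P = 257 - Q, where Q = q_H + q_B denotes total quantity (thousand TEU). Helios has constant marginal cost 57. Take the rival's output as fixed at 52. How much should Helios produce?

With the rival's output fixed at 52, Helios's profit is π_H = (257 - 52 - q_H)q_H - (57q_H) = (205 - q_H)q_H - (57q_H).
∂π_H/∂q_H = 148 - 2q_H = 0, so q_H = 74.

74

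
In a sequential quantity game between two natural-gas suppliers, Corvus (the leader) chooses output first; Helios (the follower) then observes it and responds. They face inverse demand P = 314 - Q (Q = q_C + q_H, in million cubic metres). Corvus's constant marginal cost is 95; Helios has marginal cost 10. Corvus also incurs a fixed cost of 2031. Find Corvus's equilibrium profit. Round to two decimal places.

213.50

The follower Helios best-responds to any q_C: π_H = (314 - Q)q_H - 10q_H.
Setting the follower's marginal profit to zero, 304 - q_C - 2q_H = 0, i.e. q_H = (304 - q_C)/2.
The leader anticipates this reaction. Substituting into P = 314 - Q gives P = 162 - (1/2)q_C, so π_C = (162 - (1/2)q_C)q_C - 95q_C.
The leader's first-order condition 67 - q_C = 0 yields q_C = 67.
Then q_H = (304 - 67)/2 = 237/2.
Price P = 314 - 371/2 = 257/2.
Corvus's profit: (257/2 - 95)·67 - 2031 = 427/2.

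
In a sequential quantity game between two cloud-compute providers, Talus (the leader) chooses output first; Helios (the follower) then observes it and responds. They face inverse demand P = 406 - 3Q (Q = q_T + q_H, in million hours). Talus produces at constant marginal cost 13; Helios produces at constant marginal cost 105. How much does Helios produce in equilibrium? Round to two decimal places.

Solve by backward induction. Given q_T, the follower Helios maximises π_H = (406 - 3q_T - 3q_H)q_H - 105q_H.
Setting the follower's marginal profit to zero, 301 - 3q_T - 6q_H = 0, i.e. q_H = (301 - 3q_T)/6.
Talus substitutes q_H(q_T) into its own profit: π_T = q_T(406 - 3q_T - (301 - 3q_T)/2) - 13q_T = (511/2 - (3/2)q_T)q_T - 13q_T.
Maximising: ∂π_T/∂q_T = 485/2 - 3q_T = 0, giving q_T = 485/6.
Then q_H = (301 - 3·(485/6))/6 = 39/4.

9.75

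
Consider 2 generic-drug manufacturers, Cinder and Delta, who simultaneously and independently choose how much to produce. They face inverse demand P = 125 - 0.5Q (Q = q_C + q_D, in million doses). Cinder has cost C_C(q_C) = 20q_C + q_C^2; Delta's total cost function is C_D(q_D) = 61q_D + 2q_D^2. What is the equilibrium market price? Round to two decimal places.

Cinder's profit: π_C = (125 - 0.5Q)q_C - (20q_C + q_C²). Setting ∂π_C/∂q_C = 0: 105 - 3q_C - (1/2)(q_D) = 0.
Delta's profit: π_D = (125 - 0.5Q)q_D - (61q_D + 2q_D²). Setting ∂π_D/∂q_D = 0: 64 - 5q_D - (1/2)(q_C) = 0.
Best responses: q_C = (105 - (1/2)q_D)/3, q_D = (64 - (1/2)q_C)/5.
Solving the pair: q_C = 1972/59, q_D = 558/59.
Total output Q = 42.8814, so price P = 125 - (1/2)·42.8814 = 103.5593.

103.56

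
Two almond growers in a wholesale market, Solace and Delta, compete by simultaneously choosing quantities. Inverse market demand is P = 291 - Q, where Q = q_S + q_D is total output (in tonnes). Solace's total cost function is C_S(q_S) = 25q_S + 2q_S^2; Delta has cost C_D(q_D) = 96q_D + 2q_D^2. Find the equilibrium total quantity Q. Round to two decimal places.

Solace's profit: π_S = (291 - Q)q_S - (25q_S + 2q_S²). Setting ∂π_S/∂q_S = 0: 266 - 6q_S - (q_D) = 0.
Delta's profit: π_D = (291 - Q)q_D - (96q_D + 2q_D²). Setting ∂π_D/∂q_D = 0: 195 - 6q_D - (q_S) = 0.
Rearranging gives the reaction functions q_S = (266 - q_D)/6 and q_D = (195 - q_S)/6.
Substituting one into the other gives q_S = 1401/35 and q_D = 904/35.
Total output Q = 1401/35 + 904/35 = 461/7.

65.86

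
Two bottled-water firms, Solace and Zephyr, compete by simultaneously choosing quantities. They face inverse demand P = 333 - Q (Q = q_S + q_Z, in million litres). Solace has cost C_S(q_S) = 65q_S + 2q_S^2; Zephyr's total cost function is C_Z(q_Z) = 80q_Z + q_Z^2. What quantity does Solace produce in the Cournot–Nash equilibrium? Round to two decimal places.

Solace's profit: π_S = (333 - Q)q_S - (65q_S + 2q_S²). Setting ∂π_S/∂q_S = 0: 268 - 6q_S - (q_Z) = 0.
Zephyr's profit: π_Z = (333 - Q)q_Z - (80q_Z + q_Z²). Setting ∂π_Z/∂q_Z = 0: 253 - 4q_Z - (q_S) = 0.
Best responses: q_S = (268 - q_Z)/6, q_Z = (253 - q_S)/4.
Solving the pair: q_S = 819/23, q_Z = 1250/23.

35.61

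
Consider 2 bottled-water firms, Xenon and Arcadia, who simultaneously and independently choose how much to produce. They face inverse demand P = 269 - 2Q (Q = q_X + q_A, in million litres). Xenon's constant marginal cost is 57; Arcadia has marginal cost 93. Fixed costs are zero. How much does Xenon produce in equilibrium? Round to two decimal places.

41.33

Xenon's profit: π_X = (269 - 2Q)q_X - (57q_X). Setting ∂π_X/∂q_X = 0: 212 - 4q_X - 2(q_A) = 0.
Arcadia's profit: π_A = (269 - 2Q)q_A - (93q_A). Setting ∂π_A/∂q_A = 0: 176 - 4q_A - 2(q_X) = 0.
Best responses: q_X = (212 - 2q_A)/4, q_A = (176 - 2q_X)/4.
Solving the pair: q_X = 124/3, q_A = 70/3.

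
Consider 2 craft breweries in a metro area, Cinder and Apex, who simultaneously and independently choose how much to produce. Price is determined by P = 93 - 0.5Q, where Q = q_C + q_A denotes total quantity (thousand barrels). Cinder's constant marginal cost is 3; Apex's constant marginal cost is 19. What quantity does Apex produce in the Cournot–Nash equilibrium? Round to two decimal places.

Cinder's profit: π_C = (93 - 0.5Q)q_C - (3q_C). Setting ∂π_C/∂q_C = 0: 90 - q_C - (1/2)(q_A) = 0.
Apex's profit: π_A = (93 - 0.5Q)q_A - (19q_A). Setting ∂π_A/∂q_A = 0: 74 - q_A - (1/2)(q_C) = 0.
So q_C = (90 - (1/2)q_A) and q_A = (74 - (1/2)q_C).
Solving the pair: q_C = 212/3, q_A = 116/3.

38.67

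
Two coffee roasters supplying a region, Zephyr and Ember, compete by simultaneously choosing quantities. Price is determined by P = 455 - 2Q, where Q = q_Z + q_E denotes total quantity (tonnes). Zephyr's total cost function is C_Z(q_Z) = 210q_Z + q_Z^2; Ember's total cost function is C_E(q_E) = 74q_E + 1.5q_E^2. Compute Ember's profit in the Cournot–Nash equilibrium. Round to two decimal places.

7818.32

Zephyr's profit: π_Z = (455 - 2Q)q_Z - (210q_Z + q_Z²). Setting ∂π_Z/∂q_Z = 0: 245 - 6q_Z - 2(q_E) = 0.
Ember's first-order condition: 381 - 7q_E - 2(q_Z) = 0.
Rearranging gives the reaction functions q_Z = (245 - 2q_E)/6 and q_E = (381 - 2q_Z)/7.
Solving the pair: q_Z = 953/38, q_E = 898/19.
Price P = 455 - 2·72.3421 = 310.3158.
Ember's profit: 310.3158·(898/19) - 74·(898/19) - (3/2)(898/19)² = 7818.3213.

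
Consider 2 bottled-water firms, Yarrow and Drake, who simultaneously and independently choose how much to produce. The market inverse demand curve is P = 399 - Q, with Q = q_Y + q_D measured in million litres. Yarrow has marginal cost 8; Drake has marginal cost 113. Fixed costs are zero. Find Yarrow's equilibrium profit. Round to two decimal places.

Yarrow's profit: π_Y = (399 - Q)q_Y - (8q_Y). Setting ∂π_Y/∂q_Y = 0: 391 - 2q_Y - (q_D) = 0.
Drake's first-order condition: 286 - 2q_D - (q_Y) = 0.
Rearranging gives the reaction functions q_Y = (391 - q_D)/2 and q_D = (286 - q_Y)/2.
Substituting one into the other gives q_Y = 496/3 and q_D = 181/3.
Price P = 399 - 677/3 = 520/3.
Yarrow's profit: (520/3 - 8)·(496/3) = 27335.1111.

27335.11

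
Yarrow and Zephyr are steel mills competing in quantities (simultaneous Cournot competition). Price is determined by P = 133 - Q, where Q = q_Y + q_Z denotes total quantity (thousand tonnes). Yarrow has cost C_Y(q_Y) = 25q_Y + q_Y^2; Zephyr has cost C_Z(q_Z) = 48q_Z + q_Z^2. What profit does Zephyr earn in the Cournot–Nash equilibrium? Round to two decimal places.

478.44

Yarrow's profit: π_Y = (133 - Q)q_Y - (25q_Y + q_Y²). Setting ∂π_Y/∂q_Y = 0: 108 - 4q_Y - (q_Z) = 0.
Zephyr's profit: π_Z = (133 - Q)q_Z - (48q_Z + q_Z²). Setting ∂π_Z/∂q_Z = 0: 85 - 4q_Z - (q_Y) = 0.
So q_Y = (108 - q_Z)/4 and q_Z = (85 - q_Y)/4.
Substituting one into the other gives q_Y = 347/15 and q_Z = 232/15.
Price P = 133 - 193/5 = 472/5.
Zephyr's profit: (472/5)·(232/15) - 48·(232/15) - (232/15)² = 478.4356.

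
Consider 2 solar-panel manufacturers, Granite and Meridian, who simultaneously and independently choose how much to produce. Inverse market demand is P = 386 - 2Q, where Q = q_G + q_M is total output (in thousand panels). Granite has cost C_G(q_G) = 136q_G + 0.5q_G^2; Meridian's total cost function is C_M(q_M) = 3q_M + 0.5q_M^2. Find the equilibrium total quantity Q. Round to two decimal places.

Granite's profit: π_G = (386 - 2Q)q_G - (136q_G + (1/2)q_G²). Setting ∂π_G/∂q_G = 0: 250 - 5q_G - 2(q_M) = 0.
Meridian's profit: π_M = (386 - 2Q)q_M - (3q_M + (1/2)q_M²). Setting ∂π_M/∂q_M = 0: 383 - 5q_M - 2(q_G) = 0.
Best responses: q_G = (250 - 2q_M)/5, q_M = (383 - 2q_G)/5.
Solving the pair: q_G = 484/21, q_M = 1415/21.
Total output Q = 484/21 + 1415/21 = 633/7.

90.43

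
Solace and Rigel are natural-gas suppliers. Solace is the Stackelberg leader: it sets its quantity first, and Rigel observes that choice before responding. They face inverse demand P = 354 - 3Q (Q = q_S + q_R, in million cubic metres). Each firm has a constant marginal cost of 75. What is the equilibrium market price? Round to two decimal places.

Solve by backward induction. Given q_S, the follower Rigel maximises π_R = (354 - 3q_S - 3q_R)q_R - 75q_R.
∂π_R/∂q_R = 279 - 3q_S - 6q_R = 0 gives the reaction function q_R = (279 - 3q_S)/6.
Solace substitutes q_R(q_S) into its own profit: π_S = q_S(354 - 3q_S - (279 - 3q_S)/2) - 75q_S = (429/2 - (3/2)q_S)q_S - 75q_S.
The leader's first-order condition 279/2 - 3q_S = 0 yields q_S = 93/2.
Then q_R = (279 - 3·(93/2))/6 = 93/4.
Total output Q = 279/4, so price P = 354 - 3·(279/4) = 579/4.

144.75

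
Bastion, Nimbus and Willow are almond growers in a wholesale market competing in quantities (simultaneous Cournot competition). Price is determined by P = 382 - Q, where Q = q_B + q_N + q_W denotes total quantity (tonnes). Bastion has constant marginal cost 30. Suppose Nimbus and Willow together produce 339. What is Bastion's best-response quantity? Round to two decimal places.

With rivals' combined output fixed at 339, Bastion's profit is π_B = (382 - 339 - q_B)q_B - (30q_B) = (43 - q_B)q_B - (30q_B).
∂π_B/∂q_B = 13 - 2q_B = 0, so q_B = 13/2.

6.50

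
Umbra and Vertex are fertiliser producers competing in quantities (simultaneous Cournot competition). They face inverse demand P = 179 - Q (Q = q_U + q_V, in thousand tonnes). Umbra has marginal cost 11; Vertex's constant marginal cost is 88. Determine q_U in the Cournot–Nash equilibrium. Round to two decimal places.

Umbra's profit: π_U = (179 - Q)q_U - (11q_U). Setting ∂π_U/∂q_U = 0: 168 - 2q_U - (q_V) = 0.
Vertex's profit: π_V = (179 - Q)q_V - (88q_V). Setting ∂π_V/∂q_V = 0: 91 - 2q_V - (q_U) = 0.
Rearranging gives the reaction functions q_U = (168 - q_V)/2 and q_V = (91 - q_U)/2.
Solving the pair: q_U = 245/3, q_V = 14/3.

81.67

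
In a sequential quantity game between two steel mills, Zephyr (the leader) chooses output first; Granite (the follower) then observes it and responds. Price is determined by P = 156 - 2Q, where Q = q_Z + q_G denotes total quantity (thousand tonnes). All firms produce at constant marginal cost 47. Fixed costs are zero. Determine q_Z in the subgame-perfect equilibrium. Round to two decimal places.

Solve by backward induction. Given q_Z, the follower Granite maximises π_G = (156 - 2q_Z - 2q_G)q_G - 47q_G.
∂π_G/∂q_G = 109 - 2q_Z - 4q_G = 0 gives the reaction function q_G = (109 - 2q_Z)/4.
The leader anticipates this reaction. Substituting into P = 156 - 2Q gives P = 203/2 - q_Z, so π_Z = (203/2 - q_Z)q_Z - 47q_Z.
Maximising: ∂π_Z/∂q_Z = 109/2 - 2q_Z = 0, giving q_Z = 109/4.
Then q_G = (109 - 2·(109/4))/4 = 109/8.

27.25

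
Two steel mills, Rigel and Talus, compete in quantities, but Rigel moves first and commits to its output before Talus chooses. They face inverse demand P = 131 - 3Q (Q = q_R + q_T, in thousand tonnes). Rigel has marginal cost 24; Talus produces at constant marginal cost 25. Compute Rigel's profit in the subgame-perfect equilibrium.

486

Solve by backward induction. Given q_R, the follower Talus maximises π_T = (131 - 3q_R - 3q_T)q_T - 25q_T.
Follower FOC: 106 - 3q_R - 6q_T = 0, so q_T(q_R) = (106 - 3q_R)/6.
The leader anticipates this reaction. Substituting into P = 131 - 3Q gives P = 78 - (3/2)q_R, so π_R = (78 - (3/2)q_R)q_R - 24q_R.
The leader's first-order condition 54 - 3q_R = 0 yields q_R = 18.
Then q_T = (106 - 3·18)/6 = 26/3.
Price P = 131 - 3·(80/3) = 51.
Rigel's profit: (51 - 24)·18 = 486.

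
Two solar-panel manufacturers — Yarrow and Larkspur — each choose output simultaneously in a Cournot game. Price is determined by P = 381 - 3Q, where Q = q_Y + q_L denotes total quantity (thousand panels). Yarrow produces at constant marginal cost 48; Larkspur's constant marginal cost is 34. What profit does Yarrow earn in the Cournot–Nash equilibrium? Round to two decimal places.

3768.93

Yarrow's profit: π_Y = (381 - 3Q)q_Y - (48q_Y). Setting ∂π_Y/∂q_Y = 0: 333 - 6q_Y - 3(q_L) = 0.
Larkspur's first-order condition: 347 - 6q_L - 3(q_Y) = 0.
Rearranging gives the reaction functions q_Y = (333 - 3q_L)/6 and q_L = (347 - 3q_Y)/6.
Solving the pair: q_Y = 319/9, q_L = 361/9.
Price P = 381 - 3·(680/9) = 463/3.
Yarrow's profit: (463/3 - 48)·(319/9) = 3768.9259.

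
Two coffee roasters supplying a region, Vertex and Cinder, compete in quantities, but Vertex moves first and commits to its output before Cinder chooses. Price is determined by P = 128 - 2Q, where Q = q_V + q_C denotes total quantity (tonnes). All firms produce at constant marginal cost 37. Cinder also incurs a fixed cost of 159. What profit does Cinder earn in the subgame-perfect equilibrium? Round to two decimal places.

99.78

The follower Cinder best-responds to any q_V: π_C = (128 - 2Q)q_C - 37q_C.
∂π_C/∂q_C = 91 - 2q_V - 4q_C = 0 gives the reaction function q_C = (91 - 2q_V)/4.
Vertex substitutes q_C(q_V) into its own profit: π_V = q_V(128 - 2q_V - (91 - 2q_V)/2) - 37q_V = (165/2 - q_V)q_V - 37q_V.
Leader FOC: 91/2 - 2q_V = 0, so q_V = 91/4.
Then q_C = (91 - 2·(91/4))/4 = 91/8.
Price P = 128 - 2·(273/8) = 239/4.
Cinder's profit: (239/4 - 37)·(91/8) - 159 = 99.7813.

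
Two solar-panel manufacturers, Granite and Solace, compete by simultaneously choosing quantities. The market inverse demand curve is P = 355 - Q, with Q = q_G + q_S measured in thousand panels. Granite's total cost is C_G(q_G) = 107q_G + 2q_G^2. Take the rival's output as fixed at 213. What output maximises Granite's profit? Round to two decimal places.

5.83

With the rival's output fixed at 213, Granite's profit is π_G = (355 - 213 - q_G)q_G - (107q_G + 2q_G²) = (142 - q_G)q_G - (107q_G + 2q_G²).
∂π_G/∂q_G = 35 - 6q_G = 0, so q_G = 35/6.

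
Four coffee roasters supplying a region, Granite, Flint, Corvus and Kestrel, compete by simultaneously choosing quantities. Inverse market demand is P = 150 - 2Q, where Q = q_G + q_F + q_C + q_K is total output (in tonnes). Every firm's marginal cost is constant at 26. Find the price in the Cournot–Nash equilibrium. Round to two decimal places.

A representative firm's profit is π_i = q_i(150 - 2Q) - 26q_i.
Setting ∂π_i/∂q_i = 0 with rivals' quantities fixed: 124 - 4q_i - 2·Σ_{j≠i} q_j = 0.
By symmetry each firm produces the same amount; substituting Σ_{j≠i} q_j = 3q_i yields q_i = 124/10 = 62/5.
Total output Q = 248/5, so price P = 150 - 2·(248/5) = 254/5.

50.80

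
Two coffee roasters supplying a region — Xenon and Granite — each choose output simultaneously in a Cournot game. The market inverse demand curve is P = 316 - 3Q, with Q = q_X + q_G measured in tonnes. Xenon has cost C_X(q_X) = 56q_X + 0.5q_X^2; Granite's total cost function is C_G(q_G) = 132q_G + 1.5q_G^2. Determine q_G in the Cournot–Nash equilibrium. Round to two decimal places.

9.41

Xenon's profit: π_X = (316 - 3Q)q_X - (56q_X + (1/2)q_X²). Setting ∂π_X/∂q_X = 0: 260 - 7q_X - 3(q_G) = 0.
Granite's profit: π_G = (316 - 3Q)q_G - (132q_G + (3/2)q_G²). Setting ∂π_G/∂q_G = 0: 184 - 9q_G - 3(q_X) = 0.
So q_X = (260 - 3q_G)/7 and q_G = (184 - 3q_X)/9.
Solving the pair: q_X = 298/9, q_G = 254/27.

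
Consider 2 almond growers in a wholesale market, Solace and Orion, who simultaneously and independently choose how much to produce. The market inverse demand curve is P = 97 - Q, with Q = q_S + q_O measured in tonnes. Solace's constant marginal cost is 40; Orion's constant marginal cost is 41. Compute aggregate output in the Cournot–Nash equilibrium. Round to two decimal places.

Solace's profit: π_S = (97 - Q)q_S - (40q_S). Setting ∂π_S/∂q_S = 0: 57 - 2q_S - (q_O) = 0.
Orion's profit: π_O = (97 - Q)q_O - (41q_O). Setting ∂π_O/∂q_O = 0: 56 - 2q_O - (q_S) = 0.
So q_S = (57 - q_O)/2 and q_O = (56 - q_S)/2.
Substituting one into the other gives q_S = 58/3 and q_O = 55/3.
Total output Q = 58/3 + 55/3 = 113/3.

37.67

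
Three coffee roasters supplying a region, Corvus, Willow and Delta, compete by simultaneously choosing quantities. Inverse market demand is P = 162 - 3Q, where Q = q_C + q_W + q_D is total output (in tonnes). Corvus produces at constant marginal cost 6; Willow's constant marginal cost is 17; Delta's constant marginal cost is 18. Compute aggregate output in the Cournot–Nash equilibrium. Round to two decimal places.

Corvus's profit: π_C = (162 - 3Q)q_C - (6q_C). Setting ∂π_C/∂q_C = 0: 156 - 6q_C - 3(q_W + q_D) = 0.
Willow's profit: π_W = (162 - 3Q)q_W - (17q_W). Setting ∂π_W/∂q_W = 0: 145 - 6q_W - 3(q_C + q_D) = 0.
Delta's profit: π_D = (162 - 3Q)q_D - (18q_D). Setting ∂π_D/∂q_D = 0: 144 - 6q_D - 3(q_C + q_W) = 0.
Summing all 3 equations gives 445 − 12Q = 0, hence Q = 445/12.
Back-substituting: q_C = (156 − 445/4)/3 = 179/12, q_W = (145 − 445/4)/3 = 45/4, q_D = (144 − 445/4)/3 = 131/12.
Total output Q = 179/12 + 45/4 + 131/12 = 445/12.

37.08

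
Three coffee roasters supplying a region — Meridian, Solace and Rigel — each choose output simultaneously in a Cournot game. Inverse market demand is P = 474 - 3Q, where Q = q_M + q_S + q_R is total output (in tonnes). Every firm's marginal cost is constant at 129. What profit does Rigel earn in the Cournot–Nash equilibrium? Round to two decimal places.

A representative firm's profit is π_i = q_i(474 - 3Q) - 129q_i.
First-order condition (treating rivals' output as given): 345 - 6q_i - 3·Σ_{j≠i} q_j = 0.
By symmetry each firm produces the same amount; substituting Σ_{j≠i} q_j = 2q_i yields q_i = 345/12 = 115/4.
Price P = 474 - 3·(345/4) = 861/4.
Rigel's profit: (861/4 - 129)·(115/4) = 2479.6875.

2479.69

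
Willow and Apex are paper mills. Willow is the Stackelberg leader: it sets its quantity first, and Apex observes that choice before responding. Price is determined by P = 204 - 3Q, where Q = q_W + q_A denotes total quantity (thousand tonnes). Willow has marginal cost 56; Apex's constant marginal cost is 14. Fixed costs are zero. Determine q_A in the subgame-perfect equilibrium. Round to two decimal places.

Solve by backward induction. Given q_W, the follower Apex maximises π_A = (204 - 3q_W - 3q_A)q_A - 14q_A.
Setting the follower's marginal profit to zero, 190 - 3q_W - 6q_A = 0, i.e. q_A = (190 - 3q_W)/6.
Willow substitutes q_A(q_W) into its own profit: π_W = q_W(204 - 3q_W - (190 - 3q_W)/2) - 56q_W = (109 - (3/2)q_W)q_W - 56q_W.
Leader FOC: 53 - 3q_W = 0, so q_W = 53/3.
Then q_A = (190 - 3·(53/3))/6 = 137/6.

22.83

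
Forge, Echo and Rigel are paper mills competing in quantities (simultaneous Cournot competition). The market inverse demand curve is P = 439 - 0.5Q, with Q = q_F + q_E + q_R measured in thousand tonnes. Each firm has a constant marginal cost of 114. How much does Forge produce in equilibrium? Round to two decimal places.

A representative firm's profit is π_i = q_i(439 - 0.5Q) - 114q_i.
First-order condition (treating rivals' output as given): 325 - q_i - (1/2)·Σ_{j≠i} q_j = 0.
By symmetry each firm produces the same amount; substituting Σ_{j≠i} q_j = 2q_i yields q_i = 325/2.

162.50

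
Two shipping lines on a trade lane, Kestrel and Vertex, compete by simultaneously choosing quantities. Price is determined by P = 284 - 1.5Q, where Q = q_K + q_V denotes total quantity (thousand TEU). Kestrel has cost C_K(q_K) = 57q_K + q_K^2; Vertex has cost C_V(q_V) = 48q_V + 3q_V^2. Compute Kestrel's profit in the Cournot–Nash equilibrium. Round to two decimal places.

3902.36

Kestrel's profit: π_K = (284 - 1.5Q)q_K - (57q_K + q_K²). Setting ∂π_K/∂q_K = 0: 227 - 5q_K - (3/2)(q_V) = 0.
Vertex's first-order condition: 236 - 9q_V - (3/2)(q_K) = 0.
So q_K = (227 - (3/2)q_V)/5 and q_V = (236 - (3/2)q_K)/9.
Solving the pair: q_K = 39.5088, q_V = 19.6374.
Price P = 284 - (3/2)·59.1462 = 195.2807.
Kestrel's profit: 195.2807·39.5088 - 57·39.5088 - 39.5088² = 3902.3576.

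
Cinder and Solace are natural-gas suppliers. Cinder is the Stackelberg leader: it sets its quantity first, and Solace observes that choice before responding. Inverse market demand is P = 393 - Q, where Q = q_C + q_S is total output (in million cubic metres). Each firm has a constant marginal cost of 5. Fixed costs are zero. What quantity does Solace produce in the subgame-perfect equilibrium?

97

Solve by backward induction. Given q_C, the follower Solace maximises π_S = (393 - q_C - q_S)q_S - 5q_S.
Setting the follower's marginal profit to zero, 388 - q_C - 2q_S = 0, i.e. q_S = (388 - q_C)/2.
Cinder substitutes q_S(q_C) into its own profit: π_C = q_C(393 - q_C - (388 - q_C)/2) - 5q_C = (199 - (1/2)q_C)q_C - 5q_C.
Leader FOC: 194 - q_C = 0, so q_C = 194.
Then q_S = (388 - 194)/2 = 97.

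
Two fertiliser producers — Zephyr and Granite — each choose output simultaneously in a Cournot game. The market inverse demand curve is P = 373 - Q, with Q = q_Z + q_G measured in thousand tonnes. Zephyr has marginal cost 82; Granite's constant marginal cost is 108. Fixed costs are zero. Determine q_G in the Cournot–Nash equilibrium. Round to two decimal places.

Zephyr's profit: π_Z = (373 - Q)q_Z - (82q_Z). Setting ∂π_Z/∂q_Z = 0: 291 - 2q_Z - (q_G) = 0.
Granite's first-order condition: 265 - 2q_G - (q_Z) = 0.
Best responses: q_Z = (291 - q_G)/2, q_G = (265 - q_Z)/2.
Solving the pair: q_Z = 317/3, q_G = 239/3.

79.67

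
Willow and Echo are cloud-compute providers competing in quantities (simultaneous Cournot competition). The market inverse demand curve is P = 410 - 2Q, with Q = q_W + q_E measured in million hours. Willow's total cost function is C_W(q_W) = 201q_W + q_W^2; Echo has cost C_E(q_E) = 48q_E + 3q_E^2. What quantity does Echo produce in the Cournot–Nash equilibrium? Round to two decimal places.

31.32

Willow's profit: π_W = (410 - 2Q)q_W - (201q_W + q_W²). Setting ∂π_W/∂q_W = 0: 209 - 6q_W - 2(q_E) = 0.
Echo's first-order condition: 362 - 10q_E - 2(q_W) = 0.
Best responses: q_W = (209 - 2q_E)/6, q_E = (362 - 2q_W)/10.
Solving the pair: q_W = 683/28, q_E = 877/28.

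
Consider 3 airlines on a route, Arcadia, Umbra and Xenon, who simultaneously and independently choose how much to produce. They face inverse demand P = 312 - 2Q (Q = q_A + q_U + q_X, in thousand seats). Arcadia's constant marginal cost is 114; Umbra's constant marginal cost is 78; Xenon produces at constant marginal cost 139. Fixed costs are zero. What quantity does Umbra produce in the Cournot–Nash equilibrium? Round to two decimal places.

41.38

Arcadia's profit: π_A = (312 - 2Q)q_A - (114q_A). Setting ∂π_A/∂q_A = 0: 198 - 4q_A - 2(q_U + q_X) = 0.
Umbra's first-order condition: 234 - 4q_U - 2(q_A + q_X) = 0.
Xenon's profit: π_X = (312 - 2Q)q_X - (139q_X). Setting ∂π_X/∂q_X = 0: 173 - 4q_X - 2(q_A + q_U) = 0.
Summing all 3 equations gives 605 − 8Q = 0, hence Q = 605/8.
Back-substituting: q_A = (198 − 605/4)/2 = 187/8, q_U = (234 − 605/4)/2 = 331/8, q_X = (173 − 605/4)/2 = 87/8.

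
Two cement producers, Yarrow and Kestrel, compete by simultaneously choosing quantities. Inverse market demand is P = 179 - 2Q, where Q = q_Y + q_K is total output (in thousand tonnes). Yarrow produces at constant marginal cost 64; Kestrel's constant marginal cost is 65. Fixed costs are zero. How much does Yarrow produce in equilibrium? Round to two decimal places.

19.33

Yarrow's profit: π_Y = (179 - 2Q)q_Y - (64q_Y). Setting ∂π_Y/∂q_Y = 0: 115 - 4q_Y - 2(q_K) = 0.
Kestrel's first-order condition: 114 - 4q_K - 2(q_Y) = 0.
Rearranging gives the reaction functions q_Y = (115 - 2q_K)/4 and q_K = (114 - 2q_Y)/4.
Substituting one into the other gives q_Y = 58/3 and q_K = 113/6.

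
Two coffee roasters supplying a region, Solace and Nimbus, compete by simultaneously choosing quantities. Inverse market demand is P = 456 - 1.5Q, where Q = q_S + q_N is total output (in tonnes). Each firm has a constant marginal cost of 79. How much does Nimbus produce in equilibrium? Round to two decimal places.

Each firm earns π_i = (456 - 1.5Q)q_i - 79q_i.
Setting ∂π_i/∂q_i = 0 with rivals' quantities fixed: 377 - 3q_i - (3/2)q_j = 0.
With identical firms every q_j equals q_i, so q_j = q_i and 377 = (9/2)q_i, giving q_i = 754/9.

83.78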